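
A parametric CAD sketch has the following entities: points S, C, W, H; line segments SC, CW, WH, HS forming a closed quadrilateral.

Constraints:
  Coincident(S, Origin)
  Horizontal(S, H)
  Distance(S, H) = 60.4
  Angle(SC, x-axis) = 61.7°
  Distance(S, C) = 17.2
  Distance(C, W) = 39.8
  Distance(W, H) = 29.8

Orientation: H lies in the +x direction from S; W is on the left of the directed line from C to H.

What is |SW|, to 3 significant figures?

53.3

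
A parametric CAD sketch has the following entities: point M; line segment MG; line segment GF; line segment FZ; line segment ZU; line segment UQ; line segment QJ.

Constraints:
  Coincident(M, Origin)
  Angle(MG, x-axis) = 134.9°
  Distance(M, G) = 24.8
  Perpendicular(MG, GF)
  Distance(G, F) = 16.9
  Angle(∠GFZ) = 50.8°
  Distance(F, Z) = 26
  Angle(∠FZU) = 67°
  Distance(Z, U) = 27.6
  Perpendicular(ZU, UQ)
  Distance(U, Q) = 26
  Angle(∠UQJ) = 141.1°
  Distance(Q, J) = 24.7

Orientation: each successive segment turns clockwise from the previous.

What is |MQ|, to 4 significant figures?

42.53

M is at the origin; MG runs at 134.9° with length 24.8, so G = (-17.51, 17.57). MG is perpendicular to GF, so GF runs at 44.90°; with |GF| = 16.9, F = (-5.535, 29.50). ∠GFZ = 50.8° gives FZ at -84.30° from the x-axis; with |FZ| = 26.0, Z = (-2.952, 3.625). ∠FZU = 67.0° gives ZU at 162.7° from the x-axis; with |ZU| = 27.6, U = (-29.30, 11.83). ZU is perpendicular to UQ, so UQ runs at 72.70°; with |UQ| = 26.0, Q = (-21.57, 36.66). Then |MQ| = |Q − M| = 42.53.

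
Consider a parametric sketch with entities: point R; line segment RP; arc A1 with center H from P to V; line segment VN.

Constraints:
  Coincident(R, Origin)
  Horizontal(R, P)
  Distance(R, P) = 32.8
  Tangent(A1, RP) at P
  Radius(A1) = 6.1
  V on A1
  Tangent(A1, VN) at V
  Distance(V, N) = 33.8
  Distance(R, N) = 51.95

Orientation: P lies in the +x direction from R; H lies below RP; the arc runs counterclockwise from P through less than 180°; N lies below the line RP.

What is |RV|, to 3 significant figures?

27.7

Checks: |HV| = 6.100 ✓; ∠(HV, VN) = 90.00° ✓; |VN| = 33.80 ✓; |RN| = 51.95 ✓.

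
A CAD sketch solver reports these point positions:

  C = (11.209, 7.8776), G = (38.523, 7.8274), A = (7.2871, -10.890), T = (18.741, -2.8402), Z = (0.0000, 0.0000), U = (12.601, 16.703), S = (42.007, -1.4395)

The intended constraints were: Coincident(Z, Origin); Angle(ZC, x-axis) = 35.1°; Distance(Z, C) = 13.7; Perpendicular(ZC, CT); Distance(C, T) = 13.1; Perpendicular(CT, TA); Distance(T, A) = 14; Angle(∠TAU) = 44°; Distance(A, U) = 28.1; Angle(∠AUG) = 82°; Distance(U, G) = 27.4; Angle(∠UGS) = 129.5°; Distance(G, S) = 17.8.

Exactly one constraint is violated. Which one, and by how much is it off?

Distance(G, S) = 17.8 — off by 7.90.

Z = (0.00, 0.00) ✓; ZC at 35.10° ✓; |ZC| = 13.70 ✓; ∠(ZC, CT) = 90.00° ✓; |CT| = 13.10 ✓; ∠(CT, TA) = 90.00° ✓; |TA| = 14.00 ✓; ∠TAU = 44.00° ✓; |AU| = 28.10 ✓; ∠AUG = 82.00° ✓; |UG| = 27.40 ✓; ∠UGS = 129.5° ✓; |GS| = 9.900 ✗.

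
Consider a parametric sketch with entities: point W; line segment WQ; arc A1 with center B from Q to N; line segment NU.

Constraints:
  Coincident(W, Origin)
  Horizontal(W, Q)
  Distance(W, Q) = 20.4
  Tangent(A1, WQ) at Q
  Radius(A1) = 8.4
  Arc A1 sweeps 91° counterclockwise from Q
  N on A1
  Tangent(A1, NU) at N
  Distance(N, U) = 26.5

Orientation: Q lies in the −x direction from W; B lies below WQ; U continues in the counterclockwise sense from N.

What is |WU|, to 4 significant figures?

45.07

On A1, Q sits at bearing 90° from B; a 91° counterclockwise sweep puts N at bearing 181°, so N = B + 8.4·(cos 181°, sin 181°) = (-28.80, -8.547). Tangency of A1 to NU means the radius BN is perpendicular to NU, so NU runs along (−sin 181°, cos 181°); with |NU| = 26.5, U = (-28.34, -35.04). Then |WU| = |U − W| = 45.07.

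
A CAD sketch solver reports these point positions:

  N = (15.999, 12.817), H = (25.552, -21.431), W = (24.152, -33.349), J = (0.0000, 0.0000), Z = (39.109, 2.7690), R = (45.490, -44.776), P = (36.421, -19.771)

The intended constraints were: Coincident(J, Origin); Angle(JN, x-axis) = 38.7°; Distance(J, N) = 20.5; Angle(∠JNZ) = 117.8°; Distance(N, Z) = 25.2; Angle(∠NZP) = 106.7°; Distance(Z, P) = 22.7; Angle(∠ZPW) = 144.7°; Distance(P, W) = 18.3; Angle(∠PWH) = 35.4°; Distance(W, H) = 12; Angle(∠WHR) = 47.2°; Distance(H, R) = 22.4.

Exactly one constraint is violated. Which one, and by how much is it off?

Distance(H, R) = 22.4 — off by 8.30.

J = (0.00, 0.00) ✓; JN at 38.70° ✓; |JN| = 20.50 ✓; ∠JNZ = 117.8° ✓; |NZ| = 25.20 ✓; ∠NZP = 106.7° ✓; |ZP| = 22.70 ✓; ∠ZPW = 144.7° ✓; |PW| = 18.30 ✓; ∠PWH = 35.40° ✓; |WH| = 12.00 ✓; ∠WHR = 47.20° ✓; |HR| = 30.70 ✗.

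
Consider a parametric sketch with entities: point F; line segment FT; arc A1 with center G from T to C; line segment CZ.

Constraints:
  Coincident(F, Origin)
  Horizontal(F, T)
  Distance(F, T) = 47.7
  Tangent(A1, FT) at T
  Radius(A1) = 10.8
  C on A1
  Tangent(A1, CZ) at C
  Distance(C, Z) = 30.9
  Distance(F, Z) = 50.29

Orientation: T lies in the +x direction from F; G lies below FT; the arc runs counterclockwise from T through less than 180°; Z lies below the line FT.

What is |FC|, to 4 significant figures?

38.12

Checks: F = (0.00, 0.00) ✓; |GC| = 10.80 ✓; ∠(GC, CZ) = 90.00° ✓; |CZ| = 30.90 ✓; |FZ| = 50.29 ✓.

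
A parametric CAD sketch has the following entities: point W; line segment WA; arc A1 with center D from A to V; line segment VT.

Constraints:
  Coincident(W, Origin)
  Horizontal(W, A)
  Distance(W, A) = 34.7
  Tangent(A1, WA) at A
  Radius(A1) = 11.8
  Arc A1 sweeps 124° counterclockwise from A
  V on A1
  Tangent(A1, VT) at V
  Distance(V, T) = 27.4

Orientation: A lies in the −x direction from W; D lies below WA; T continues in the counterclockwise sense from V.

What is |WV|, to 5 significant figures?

48.137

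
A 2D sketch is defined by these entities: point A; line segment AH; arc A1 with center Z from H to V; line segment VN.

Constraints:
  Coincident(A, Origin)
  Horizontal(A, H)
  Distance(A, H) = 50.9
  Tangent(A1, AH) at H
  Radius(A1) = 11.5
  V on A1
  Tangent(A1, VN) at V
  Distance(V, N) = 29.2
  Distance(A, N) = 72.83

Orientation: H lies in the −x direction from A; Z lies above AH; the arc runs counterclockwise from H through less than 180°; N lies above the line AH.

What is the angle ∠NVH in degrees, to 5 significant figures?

116.03°

Checks: |ZV| = 11.50 ✓; ∠(ZV, VN) = 90.00° ✓; |VN| = 29.20 ✓; |AN| = 72.83 ✓.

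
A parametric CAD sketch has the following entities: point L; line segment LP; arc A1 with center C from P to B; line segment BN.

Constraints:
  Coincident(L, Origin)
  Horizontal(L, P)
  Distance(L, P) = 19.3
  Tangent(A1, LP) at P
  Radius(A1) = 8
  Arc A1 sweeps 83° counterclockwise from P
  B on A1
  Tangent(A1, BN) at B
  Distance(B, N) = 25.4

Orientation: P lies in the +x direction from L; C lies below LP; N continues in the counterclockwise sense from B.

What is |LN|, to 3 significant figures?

33.3

On A1, P sits at bearing 90° from C; an 83° counterclockwise sweep puts B at bearing 173°, so B = C + 8.0·(cos 173°, sin 173°) = (11.4, -7.03). Tangency of A1 to BN means the radius CB is perpendicular to BN, so BN runs along (−sin 173°, cos 173°); with |BN| = 25.4, N = (8.26, -32.2). Then |LN| = |N − L| = 33.3.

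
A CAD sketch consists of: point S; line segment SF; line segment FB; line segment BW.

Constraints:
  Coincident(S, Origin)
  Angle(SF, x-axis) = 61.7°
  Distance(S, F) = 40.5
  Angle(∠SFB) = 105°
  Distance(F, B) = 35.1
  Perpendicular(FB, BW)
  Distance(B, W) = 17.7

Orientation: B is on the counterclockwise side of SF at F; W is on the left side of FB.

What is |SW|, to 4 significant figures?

50.36

∠SFB = 105.0°, so FB runs at 61.7° + (180° − 105.0°) = 136.7° from the x-axis; with |FB| = 35.1, B = F + 35.1·(cos 136.7°, sin 136.7°) = (-6.344, 59.73). FB is perpendicular to BW; with |BW| = 17.7 on the left of FB, W = B + 17.7·(-0.6858, -0.7278) = (-18.48, 46.85). Then |SW| = |W − S| = 50.36.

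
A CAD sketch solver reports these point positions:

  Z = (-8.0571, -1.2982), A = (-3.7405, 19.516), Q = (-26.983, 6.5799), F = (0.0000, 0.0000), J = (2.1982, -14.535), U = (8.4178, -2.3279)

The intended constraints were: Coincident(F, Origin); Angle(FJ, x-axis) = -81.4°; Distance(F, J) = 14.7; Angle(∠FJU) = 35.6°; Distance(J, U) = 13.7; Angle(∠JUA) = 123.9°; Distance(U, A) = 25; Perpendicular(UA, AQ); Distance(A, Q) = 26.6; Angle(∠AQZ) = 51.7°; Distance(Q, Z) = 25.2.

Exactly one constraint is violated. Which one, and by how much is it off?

Distance(Q, Z) = 25.2 — off by 4.70.

F = (0.00, 0.00) ✓; FJ at -81.40° ✓; |FJ| = 14.70 ✓; ∠FJU = 35.60° ✓; |JU| = 13.70 ✓; ∠JUA = 123.9° ✓; |UA| = 25.00 ✓; ∠(UA, AQ) = 90.00° ✓; |AQ| = 26.60 ✓; ∠AQZ = 51.70° ✓; |QZ| = 20.50 ✗.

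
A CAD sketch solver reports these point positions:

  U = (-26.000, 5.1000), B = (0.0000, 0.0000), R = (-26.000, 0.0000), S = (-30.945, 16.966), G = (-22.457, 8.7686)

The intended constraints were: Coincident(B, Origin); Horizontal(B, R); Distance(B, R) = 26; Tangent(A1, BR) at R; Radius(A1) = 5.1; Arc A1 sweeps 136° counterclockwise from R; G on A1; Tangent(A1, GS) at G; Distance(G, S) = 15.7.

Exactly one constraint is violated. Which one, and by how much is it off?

Distance(G, S) = 15.7 — off by 3.90.

B = (0.00, 0.00) ✓; B.y = 0.00, R.y = 0.00 ✓; |BR| = 26.00 ✓; ∠(UR, RB) = 90.00° ✓; |UR| = 5.100 ✓; bearing(U→G) − bearing(U→R) = 136.0° ✓; |UG| = 5.100 ✓; ∠(UG, GS) = 90.00° ✓; |GS| = 11.80 ✗.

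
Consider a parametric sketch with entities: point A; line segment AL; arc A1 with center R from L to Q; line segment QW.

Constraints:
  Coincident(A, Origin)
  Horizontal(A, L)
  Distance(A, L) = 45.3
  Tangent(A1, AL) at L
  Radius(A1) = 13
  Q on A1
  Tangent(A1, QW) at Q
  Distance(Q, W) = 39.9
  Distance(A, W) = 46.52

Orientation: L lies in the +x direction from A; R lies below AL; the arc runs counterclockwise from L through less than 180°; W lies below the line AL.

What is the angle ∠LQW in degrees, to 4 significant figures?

147.7°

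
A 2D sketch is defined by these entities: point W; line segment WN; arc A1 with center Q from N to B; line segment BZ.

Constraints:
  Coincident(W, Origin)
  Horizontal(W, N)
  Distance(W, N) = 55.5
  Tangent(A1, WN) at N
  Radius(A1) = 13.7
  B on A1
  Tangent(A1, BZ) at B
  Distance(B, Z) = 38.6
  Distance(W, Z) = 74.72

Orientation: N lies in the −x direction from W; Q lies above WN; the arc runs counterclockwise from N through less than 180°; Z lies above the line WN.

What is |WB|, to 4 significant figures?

45.44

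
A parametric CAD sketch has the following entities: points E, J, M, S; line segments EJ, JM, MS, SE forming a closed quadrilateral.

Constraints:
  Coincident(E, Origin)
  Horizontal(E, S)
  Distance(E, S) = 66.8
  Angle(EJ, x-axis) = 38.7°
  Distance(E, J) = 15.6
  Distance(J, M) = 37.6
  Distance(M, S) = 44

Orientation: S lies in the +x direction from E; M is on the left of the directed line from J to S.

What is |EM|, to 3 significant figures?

53.2

Checks: |JM| = 37.60 ✓; |MS| = 44.00 ✓.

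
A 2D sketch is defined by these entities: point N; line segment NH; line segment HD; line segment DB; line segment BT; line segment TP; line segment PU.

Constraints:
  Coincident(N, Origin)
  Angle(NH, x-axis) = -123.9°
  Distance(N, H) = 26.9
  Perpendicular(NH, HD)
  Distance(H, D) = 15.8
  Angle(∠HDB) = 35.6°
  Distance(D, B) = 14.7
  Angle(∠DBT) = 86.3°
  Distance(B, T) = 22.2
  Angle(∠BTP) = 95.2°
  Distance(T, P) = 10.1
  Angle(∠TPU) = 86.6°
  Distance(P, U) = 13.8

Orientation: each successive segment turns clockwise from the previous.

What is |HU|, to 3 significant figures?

9.24

N is at the origin; NH runs at -123.9° with length 26.9, so H = (-15.0, -22.3). NH ⟂ HD, so HD runs at 146°; with |HD| = 15.8, D = (-28.1, -13.5). ∠HDB = 35.6° gives DB at 1.70° from the x-axis; with |DB| = 14.7, B = (-13.4, -13.1). ∠DBT = 86.3° gives BT at -92.0° from the x-axis; with |BT| = 22.2, T = (-14.2, -35.3). ∠BTP = 95.2° gives TP at -177° from the x-axis; with |TP| = 10.1, P = (-24.3, -35.8). ∠TPU = 86.6° gives PU at 89.8° from the x-axis; with |PU| = 13.8, U = (-24.2, -22.0). Then |HU| = |U − H| = 9.24.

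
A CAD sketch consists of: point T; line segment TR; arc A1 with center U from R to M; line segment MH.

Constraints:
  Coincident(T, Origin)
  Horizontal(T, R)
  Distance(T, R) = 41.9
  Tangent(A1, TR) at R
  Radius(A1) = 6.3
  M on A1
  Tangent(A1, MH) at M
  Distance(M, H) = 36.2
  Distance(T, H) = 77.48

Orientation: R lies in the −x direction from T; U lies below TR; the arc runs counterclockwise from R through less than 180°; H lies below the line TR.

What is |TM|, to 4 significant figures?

46.13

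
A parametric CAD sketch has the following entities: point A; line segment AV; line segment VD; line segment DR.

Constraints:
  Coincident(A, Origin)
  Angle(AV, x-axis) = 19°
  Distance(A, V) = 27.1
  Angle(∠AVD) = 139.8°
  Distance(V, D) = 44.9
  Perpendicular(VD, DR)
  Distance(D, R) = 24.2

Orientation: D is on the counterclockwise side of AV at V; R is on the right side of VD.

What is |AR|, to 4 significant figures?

77.73

A is at the origin; AV runs at 19.0° with length 27.1, so V = 27.1·(cos 19.0°, sin 19.0°) = (25.62, 8.823). ∠AVD = 139.8°, so VD runs at 19.0° + (180° − 139.8°) = 59.20° from the x-axis; with |VD| = 44.9, D = V + 44.9·(cos 59.20°, sin 59.20°) = (48.61, 47.39). VD ⟂ DR; with |DR| = 24.2 on the right of VD, R = D + 24.2·(0.8590, -0.5120) = (69.40, 35.00). Then |AR| = |R − A| = 77.73.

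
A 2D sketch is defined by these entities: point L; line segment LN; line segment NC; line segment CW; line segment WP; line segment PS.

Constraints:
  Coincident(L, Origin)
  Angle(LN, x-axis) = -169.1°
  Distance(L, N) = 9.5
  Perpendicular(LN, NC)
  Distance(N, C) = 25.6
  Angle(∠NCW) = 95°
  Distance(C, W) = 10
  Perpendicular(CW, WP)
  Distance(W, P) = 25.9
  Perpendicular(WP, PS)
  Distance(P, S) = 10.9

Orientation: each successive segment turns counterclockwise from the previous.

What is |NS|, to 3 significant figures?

1.39

L is at the origin; LN runs at -169.1° with length 9.5, so N = (-9.33, -1.80). The perpendicularity gives NC at right angles to LN, so NC runs at -79.1°; with |NC| = 25.6, C = (-4.49, -26.9). ∠NCW = 95.0° gives CW at 5.90° from the x-axis; with |CW| = 10.0, W = (5.46, -25.9). The perpendicularity gives WP at right angles to CW, so WP runs at 95.9°; with |WP| = 25.9, P = (2.80, -0.144). WP is perpendicular to PS, so PS runs at -174°; with |PS| = 10.9, S = (-8.05, -1.26). Then |NS| = |S − N| = 1.39.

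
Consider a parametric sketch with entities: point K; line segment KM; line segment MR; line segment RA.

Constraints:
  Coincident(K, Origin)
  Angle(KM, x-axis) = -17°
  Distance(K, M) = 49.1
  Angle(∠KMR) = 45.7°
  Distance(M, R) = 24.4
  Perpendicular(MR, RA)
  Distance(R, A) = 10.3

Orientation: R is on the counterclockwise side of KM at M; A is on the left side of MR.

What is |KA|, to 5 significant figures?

26.738

K is at the origin; KM runs at -17.0° with length 49.1, so M = 49.1·(cos -17.0°, sin -17.0°) = (46.955, -14.355). ∠KMR = 45.7°, so MR runs at -17.0° + (180° − 45.7°) = 117.30° from the x-axis; with |MR| = 24.4, R = M + 24.4·(cos 117.30°, sin 117.30°) = (35.764, 7.3268). The perpendicularity gives RA at right angles to MR; with |RA| = 10.3 on the left of MR, A = R + 10.3·(-0.88862, -0.45865) = (26.611, 2.6027). Then |KA| = |A − K| = 26.738.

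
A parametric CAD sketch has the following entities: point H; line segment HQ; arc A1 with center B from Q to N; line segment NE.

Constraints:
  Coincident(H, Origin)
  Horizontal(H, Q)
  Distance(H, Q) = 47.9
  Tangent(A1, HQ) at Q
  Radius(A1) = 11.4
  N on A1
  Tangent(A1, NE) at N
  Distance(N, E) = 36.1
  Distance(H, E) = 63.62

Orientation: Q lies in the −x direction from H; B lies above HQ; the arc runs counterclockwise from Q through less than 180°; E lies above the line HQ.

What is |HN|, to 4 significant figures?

38.76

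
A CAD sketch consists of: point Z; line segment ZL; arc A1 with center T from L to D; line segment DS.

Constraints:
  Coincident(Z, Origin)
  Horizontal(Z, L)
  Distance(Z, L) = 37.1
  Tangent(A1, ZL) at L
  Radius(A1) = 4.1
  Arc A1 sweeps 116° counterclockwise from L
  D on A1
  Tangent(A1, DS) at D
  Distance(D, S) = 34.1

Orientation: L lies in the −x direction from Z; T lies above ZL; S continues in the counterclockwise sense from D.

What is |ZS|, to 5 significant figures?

60.619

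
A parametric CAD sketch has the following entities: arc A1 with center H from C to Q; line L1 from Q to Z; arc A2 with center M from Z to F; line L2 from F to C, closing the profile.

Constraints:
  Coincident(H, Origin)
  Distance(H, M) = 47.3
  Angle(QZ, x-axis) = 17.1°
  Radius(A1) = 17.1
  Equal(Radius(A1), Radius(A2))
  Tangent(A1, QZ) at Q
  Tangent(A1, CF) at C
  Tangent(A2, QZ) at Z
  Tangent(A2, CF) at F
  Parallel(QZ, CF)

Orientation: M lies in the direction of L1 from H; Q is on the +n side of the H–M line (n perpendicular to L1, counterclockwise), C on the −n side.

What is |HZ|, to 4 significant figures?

50.30

The slot axis is L1's direction at 17.1°, so u = (cos 17.1°, sin 17.1°) = (0.9558, 0.2940) and n = (−sin 17.1°, cos 17.1°) = (-0.2940, 0.9558). H is at the origin and M lies 47.3 along u from H, so M = 47.3·u = (45.21, 13.91). Tangency of A1 to both parallel lines with radius 17.1 puts Q and C at H ± 17.1·n: Q = (-5.028, 16.34), C = (5.028, -16.34). Equal radii place Z and F the same way about M: Z = M + 17.1·n = (40.18, 30.25), F = M − 17.1·n = (50.24, -2.436). Then |HZ| = |Z − H| = 50.30.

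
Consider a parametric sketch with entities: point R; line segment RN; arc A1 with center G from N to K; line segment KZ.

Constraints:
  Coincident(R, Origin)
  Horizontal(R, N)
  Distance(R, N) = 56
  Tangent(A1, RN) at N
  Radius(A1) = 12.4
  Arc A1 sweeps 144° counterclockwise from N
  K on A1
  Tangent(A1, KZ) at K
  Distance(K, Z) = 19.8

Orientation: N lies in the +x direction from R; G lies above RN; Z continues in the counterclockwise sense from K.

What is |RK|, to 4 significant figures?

67.15

Tangency of A1 to RN means the radius GN is perpendicular to RN, so G = N + (0, 12.4) = (56.00, 12.40). On A1, N sits at bearing -90° from G; a 144° counterclockwise sweep puts K at bearing 54°, so K = G + 12.4·(cos 54°, sin 54°) = (63.29, 22.43). Then |RK| = |K − R| = 67.15.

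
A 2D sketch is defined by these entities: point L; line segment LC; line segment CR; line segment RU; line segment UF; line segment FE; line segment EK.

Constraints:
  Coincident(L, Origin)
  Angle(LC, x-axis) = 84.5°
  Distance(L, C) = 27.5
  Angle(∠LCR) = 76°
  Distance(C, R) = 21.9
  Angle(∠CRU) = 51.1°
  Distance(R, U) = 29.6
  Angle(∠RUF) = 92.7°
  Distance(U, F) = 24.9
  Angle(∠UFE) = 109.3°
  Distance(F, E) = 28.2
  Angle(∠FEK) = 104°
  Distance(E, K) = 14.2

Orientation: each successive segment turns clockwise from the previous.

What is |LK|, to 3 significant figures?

44.6

∠UFE = 109.3° gives FE at 53.6° from the x-axis; with |FE| = 28.2, E = (0.771, 47.8). ∠FEK = 104.0° gives EK at -22.4° from the x-axis; with |EK| = 14.2, K = (13.9, 42.4). Then |LK| = |K − L| = 44.6.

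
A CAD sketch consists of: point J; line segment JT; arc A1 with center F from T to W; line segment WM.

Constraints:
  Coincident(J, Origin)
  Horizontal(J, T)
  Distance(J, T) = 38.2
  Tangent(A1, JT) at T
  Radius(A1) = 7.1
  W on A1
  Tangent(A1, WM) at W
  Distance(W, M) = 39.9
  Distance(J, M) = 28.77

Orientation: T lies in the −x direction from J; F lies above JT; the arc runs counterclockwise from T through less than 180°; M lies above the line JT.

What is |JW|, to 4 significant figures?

33.50

J is at the origin; J and T share the same y with |JT| = 38.2 and T on the −x side, so T = (-38.20, 0.000). The tangent condition forces FT to be normal to JT, so F = T + (0, 7.1) = (-38.20, 7.100). Since FW ⟂ WM (tangency), |FM| = √(7.1² + 39.9²) = 40.53 regardless of where W sits on A1. So M lies on both circle(J, 28.77) and circle(F, 40.53); the above-JT intersection is M = (-3.796, 28.52). W is the foot of the tangent from M: W = (-33.45, 1.823).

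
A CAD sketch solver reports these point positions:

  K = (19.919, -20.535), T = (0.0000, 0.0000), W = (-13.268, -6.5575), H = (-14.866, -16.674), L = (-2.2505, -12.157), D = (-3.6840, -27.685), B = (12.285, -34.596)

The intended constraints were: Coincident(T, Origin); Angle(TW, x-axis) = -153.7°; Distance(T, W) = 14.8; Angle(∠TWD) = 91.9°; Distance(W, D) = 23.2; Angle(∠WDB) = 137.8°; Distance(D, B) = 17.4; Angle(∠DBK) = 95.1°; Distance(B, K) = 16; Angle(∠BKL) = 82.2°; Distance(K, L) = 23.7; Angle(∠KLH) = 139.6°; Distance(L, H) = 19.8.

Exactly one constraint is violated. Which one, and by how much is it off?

Distance(L, H) = 19.8 — off by 6.40.

T = (0.00, 0.00) ✓; TW at -153.7° ✓; |TW| = 14.80 ✓; ∠TWD = 91.90° ✓; |WD| = 23.20 ✓; ∠WDB = 137.8° ✓; |DB| = 17.40 ✓; ∠DBK = 95.10° ✓; |BK| = 16.00 ✓; ∠BKL = 82.20° ✓; |KL| = 23.70 ✓; ∠KLH = 139.6° ✓; |LH| = 13.40 ✗.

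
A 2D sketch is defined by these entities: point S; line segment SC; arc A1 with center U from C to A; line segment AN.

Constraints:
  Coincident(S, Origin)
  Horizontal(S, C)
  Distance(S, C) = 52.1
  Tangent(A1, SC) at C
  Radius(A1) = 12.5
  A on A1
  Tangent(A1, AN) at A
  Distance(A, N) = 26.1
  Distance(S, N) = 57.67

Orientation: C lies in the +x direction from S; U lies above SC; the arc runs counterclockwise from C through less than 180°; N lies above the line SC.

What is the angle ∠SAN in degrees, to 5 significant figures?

63.337°

Checks: ∠(UC, CS) = 90.00° ✓; |UC| = 12.50 ✓; |UA| = 12.50 ✓; ∠(UA, AN) = 90.00° ✓; |AN| = 26.10 ✓; |SN| = 57.67 ✓.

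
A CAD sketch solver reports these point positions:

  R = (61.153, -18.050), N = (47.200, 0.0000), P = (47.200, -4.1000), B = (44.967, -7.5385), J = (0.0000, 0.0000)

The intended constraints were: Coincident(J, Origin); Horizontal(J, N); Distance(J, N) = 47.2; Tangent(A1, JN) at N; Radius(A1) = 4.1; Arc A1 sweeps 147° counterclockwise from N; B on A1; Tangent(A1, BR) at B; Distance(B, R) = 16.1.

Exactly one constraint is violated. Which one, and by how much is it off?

Distance(B, R) = 16.1 — off by 3.20.

J = (0.00, 0.00) ✓; J.y = 0.00, N.y = 0.00 ✓; |JN| = 47.20 ✓; ∠(PN, NJ) = 90.00° ✓; |PN| = 4.100 ✓; bearing(P→B) − bearing(P→N) = 147.0° ✓; |PB| = 4.100 ✓; ∠(PB, BR) = 90.00° ✓; |BR| = 19.30 ✗.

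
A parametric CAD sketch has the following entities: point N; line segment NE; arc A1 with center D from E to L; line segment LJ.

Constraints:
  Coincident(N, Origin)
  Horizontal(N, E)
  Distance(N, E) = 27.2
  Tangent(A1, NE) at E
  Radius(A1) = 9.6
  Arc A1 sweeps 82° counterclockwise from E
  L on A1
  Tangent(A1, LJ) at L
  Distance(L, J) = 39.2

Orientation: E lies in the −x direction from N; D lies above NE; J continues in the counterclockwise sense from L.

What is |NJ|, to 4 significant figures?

48.65

On A1, E sits at bearing -90° from D; an 82° counterclockwise sweep puts L at bearing -8°, so L = D + 9.6·(cos -8°, sin -8°) = (-17.69, 8.264). Since A1 is tangent to LJ there, DL ⟂ LJ, so LJ runs along (−sin -8°, cos -8°); with |LJ| = 39.2, J = (-12.24, 47.08). Then |NJ| = |J − N| = 48.65.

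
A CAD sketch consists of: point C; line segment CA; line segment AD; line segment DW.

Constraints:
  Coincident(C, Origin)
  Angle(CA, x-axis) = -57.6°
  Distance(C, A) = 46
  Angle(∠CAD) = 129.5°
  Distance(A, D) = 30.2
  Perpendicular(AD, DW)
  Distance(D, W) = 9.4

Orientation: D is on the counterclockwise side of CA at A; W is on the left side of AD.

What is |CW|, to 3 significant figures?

64.9

∠CAD = 129.5°, so AD runs at -57.6° + (180° − 129.5°) = -7.10° from the x-axis; with |AD| = 30.2, D = A + 30.2·(cos -7.10°, sin -7.10°) = (54.6, -42.6). The perpendicularity gives DW at right angles to AD; with |DW| = 9.4 on the left of AD, W = D + 9.4·(0.124, 0.992) = (55.8, -33.2). Then |CW| = |W − C| = 64.9.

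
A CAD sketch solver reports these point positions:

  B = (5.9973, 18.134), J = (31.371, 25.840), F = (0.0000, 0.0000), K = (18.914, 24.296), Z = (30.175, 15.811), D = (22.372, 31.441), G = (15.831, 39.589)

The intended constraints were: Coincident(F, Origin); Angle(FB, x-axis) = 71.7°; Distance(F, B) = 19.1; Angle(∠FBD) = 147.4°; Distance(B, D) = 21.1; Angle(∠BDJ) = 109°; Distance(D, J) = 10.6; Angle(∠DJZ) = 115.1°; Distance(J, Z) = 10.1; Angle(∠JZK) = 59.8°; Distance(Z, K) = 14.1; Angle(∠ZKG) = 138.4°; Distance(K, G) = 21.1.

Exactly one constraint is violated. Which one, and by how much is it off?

Distance(K, G) = 21.1 — off by 5.50.

F = (0.00, 0.00) ✓; FB at 71.70° ✓; |FB| = 19.10 ✓; ∠FBD = 147.4° ✓; |BD| = 21.10 ✓; ∠BDJ = 109.0° ✓; |DJ| = 10.60 ✓; ∠DJZ = 115.1° ✓; |JZ| = 10.10 ✓; ∠JZK = 59.80° ✓; |ZK| = 14.10 ✓; ∠ZKG = 138.4° ✓; |KG| = 15.60 ✗.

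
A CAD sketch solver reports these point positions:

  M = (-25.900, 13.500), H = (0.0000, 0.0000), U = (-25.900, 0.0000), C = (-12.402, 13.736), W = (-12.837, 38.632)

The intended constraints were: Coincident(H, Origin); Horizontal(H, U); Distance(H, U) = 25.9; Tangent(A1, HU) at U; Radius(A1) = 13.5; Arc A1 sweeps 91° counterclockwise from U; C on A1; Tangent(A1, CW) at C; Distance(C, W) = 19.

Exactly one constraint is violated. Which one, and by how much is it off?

Distance(C, W) = 19 — off by 5.90.

H = (0.00, 0.00) ✓; H.y = 0.00, U.y = 0.00 ✓; |HU| = 25.90 ✓; ∠(MU, UH) = 90.00° ✓; |MU| = 13.50 ✓; bearing(M→C) − bearing(M→U) = 91.00° ✓; |MC| = 13.50 ✓; ∠(MC, CW) = 90.00° ✓; |CW| = 24.90 ✗.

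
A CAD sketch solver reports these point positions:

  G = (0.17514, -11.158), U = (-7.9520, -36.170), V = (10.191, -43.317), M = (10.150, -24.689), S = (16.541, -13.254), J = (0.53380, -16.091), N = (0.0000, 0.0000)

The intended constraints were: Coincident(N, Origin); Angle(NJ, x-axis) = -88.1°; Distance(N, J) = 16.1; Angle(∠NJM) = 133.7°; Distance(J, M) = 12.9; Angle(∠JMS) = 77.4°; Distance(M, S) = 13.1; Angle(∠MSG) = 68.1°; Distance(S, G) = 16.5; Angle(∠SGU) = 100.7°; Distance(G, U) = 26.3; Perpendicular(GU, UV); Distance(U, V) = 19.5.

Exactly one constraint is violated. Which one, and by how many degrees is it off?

Perpendicular(GU, UV) — off by 3.50°.

N = (0.00, 0.00) ✓; NJ at -88.10° ✓; |NJ| = 16.10 ✓; ∠NJM = 133.7° ✓; |JM| = 12.90 ✓; ∠JMS = 77.40° ✓; |MS| = 13.10 ✓; ∠MSG = 68.10° ✓; |SG| = 16.50 ✓; ∠SGU = 100.7° ✓; |GU| = 26.30 ✓; ∠(GU, UV) = 86.50° ✗; |UV| = 19.50 ✓.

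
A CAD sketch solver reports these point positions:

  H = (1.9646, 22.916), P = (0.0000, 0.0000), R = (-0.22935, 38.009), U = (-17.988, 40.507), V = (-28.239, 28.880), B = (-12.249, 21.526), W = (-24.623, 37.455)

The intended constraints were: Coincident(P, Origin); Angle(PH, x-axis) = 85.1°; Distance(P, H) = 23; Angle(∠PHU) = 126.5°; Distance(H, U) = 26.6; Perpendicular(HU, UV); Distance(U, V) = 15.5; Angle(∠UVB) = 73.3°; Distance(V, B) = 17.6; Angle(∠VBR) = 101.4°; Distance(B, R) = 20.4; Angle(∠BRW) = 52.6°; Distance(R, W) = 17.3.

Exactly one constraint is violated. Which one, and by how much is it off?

Distance(R, W) = 17.3 — off by 7.10.

P = (0.00, 0.00) ✓; PH at 85.10° ✓; |PH| = 23.00 ✓; ∠PHU = 126.5° ✓; |HU| = 26.60 ✓; ∠(HU, UV) = 90.00° ✓; |UV| = 15.50 ✓; ∠UVB = 73.30° ✓; |VB| = 17.60 ✓; ∠VBR = 101.4° ✓; |BR| = 20.40 ✓; ∠BRW = 52.60° ✓; |RW| = 24.40 ✗.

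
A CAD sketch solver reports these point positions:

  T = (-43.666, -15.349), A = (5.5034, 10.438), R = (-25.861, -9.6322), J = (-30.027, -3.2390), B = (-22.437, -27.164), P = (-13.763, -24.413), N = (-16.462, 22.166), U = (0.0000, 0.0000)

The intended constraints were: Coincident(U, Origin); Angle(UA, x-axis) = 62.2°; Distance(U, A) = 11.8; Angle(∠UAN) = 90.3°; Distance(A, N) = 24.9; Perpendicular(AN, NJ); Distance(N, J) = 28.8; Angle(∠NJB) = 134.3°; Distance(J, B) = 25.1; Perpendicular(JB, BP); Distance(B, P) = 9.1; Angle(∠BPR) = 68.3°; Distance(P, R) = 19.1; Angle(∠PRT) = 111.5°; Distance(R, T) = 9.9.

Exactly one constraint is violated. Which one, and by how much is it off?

Distance(R, T) = 9.9 — off by 8.80.

U = (0.00, 0.00) ✓; UA at 62.20° ✓; |UA| = 11.80 ✓; ∠UAN = 90.30° ✓; |AN| = 24.90 ✓; ∠(AN, NJ) = 90.00° ✓; |NJ| = 28.80 ✓; ∠NJB = 134.3° ✓; |JB| = 25.10 ✓; ∠(JB, BP) = 90.00° ✓; |BP| = 9.100 ✓; ∠BPR = 68.30° ✓; |PR| = 19.10 ✓; ∠PRT = 111.5° ✓; |RT| = 18.70 ✗.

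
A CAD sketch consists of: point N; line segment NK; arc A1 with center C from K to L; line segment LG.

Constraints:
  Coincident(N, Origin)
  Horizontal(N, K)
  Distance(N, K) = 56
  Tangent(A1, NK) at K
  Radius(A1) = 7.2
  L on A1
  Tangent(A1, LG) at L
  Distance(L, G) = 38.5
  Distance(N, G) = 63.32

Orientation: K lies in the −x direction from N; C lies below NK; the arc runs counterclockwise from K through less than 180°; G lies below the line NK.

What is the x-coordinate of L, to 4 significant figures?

-62.40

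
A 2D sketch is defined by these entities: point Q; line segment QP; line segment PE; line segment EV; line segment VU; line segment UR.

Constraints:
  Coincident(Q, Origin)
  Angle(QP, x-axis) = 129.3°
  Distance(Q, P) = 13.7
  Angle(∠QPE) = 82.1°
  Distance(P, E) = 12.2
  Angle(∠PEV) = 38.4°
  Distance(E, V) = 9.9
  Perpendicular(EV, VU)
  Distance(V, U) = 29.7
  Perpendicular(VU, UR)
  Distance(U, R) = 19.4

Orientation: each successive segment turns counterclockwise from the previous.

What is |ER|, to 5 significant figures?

31.182

EV ⟂ VU, so VU runs at 98.800°; with |VU| = 29.7, U = (-11.727, 32.515). VU is perpendicular to UR, so UR runs at -171.20°; with |UR| = 19.4, R = (-30.898, 29.547). Then |ER| = |R − E| = 31.182.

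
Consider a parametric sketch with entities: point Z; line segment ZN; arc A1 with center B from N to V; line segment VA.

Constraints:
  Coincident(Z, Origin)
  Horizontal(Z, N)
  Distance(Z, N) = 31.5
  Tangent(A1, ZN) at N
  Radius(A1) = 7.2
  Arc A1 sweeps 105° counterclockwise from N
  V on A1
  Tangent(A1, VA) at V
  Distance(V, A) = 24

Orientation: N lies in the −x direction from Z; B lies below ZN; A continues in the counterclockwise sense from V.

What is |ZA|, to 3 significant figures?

45.6

On A1, N sits at bearing 90° from B; a 105° counterclockwise sweep puts V at bearing 195°, so V = B + 7.2·(cos 195°, sin 195°) = (-38.5, -9.06). Tangency of A1 to VA means the radius BV is perpendicular to VA, so VA runs along (−sin 195°, cos 195°); with |VA| = 24.0, A = (-32.2, -32.2). Then |ZA| = |A − Z| = 45.6.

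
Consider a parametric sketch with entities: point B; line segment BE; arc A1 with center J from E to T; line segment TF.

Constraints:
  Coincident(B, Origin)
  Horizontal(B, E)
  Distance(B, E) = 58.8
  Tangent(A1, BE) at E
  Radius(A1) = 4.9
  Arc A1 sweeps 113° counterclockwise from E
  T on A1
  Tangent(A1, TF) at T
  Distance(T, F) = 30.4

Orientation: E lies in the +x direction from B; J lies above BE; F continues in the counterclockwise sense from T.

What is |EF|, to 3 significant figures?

35.6

B is at the origin; BE is horizontal with |BE| = 58.8 and E on the +x side, so E = (58.8, 0.00). Since A1 is tangent to BE there, JE ⟂ BE, so J = E + (0, 4.9) = (58.8, 4.90). On A1, E sits at bearing -90° from J; a 113° counterclockwise sweep puts T at bearing 23°, so T = J + 4.9·(cos 23°, sin 23°) = (63.3, 6.81). Since A1 is tangent to TF there, JT ⟂ TF, so TF runs along (−sin 23°, cos 23°); with |TF| = 30.4, F = (51.4, 34.8). Then |EF| = |F − E| = 35.6.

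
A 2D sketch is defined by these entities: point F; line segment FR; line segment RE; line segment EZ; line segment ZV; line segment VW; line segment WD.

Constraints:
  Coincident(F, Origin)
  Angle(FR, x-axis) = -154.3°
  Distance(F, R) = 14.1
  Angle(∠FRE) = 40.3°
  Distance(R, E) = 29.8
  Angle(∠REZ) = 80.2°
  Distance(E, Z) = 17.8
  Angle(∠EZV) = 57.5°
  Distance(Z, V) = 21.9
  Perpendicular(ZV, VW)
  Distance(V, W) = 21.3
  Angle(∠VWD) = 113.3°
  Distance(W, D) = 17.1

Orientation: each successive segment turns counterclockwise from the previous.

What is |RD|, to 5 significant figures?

41.735

F is at the origin; FR runs at -154.3° with length 14.1, so R = (-12.705, -6.1146). ∠FRE = 40.3° gives RE at -14.600° from the x-axis; with |RE| = 29.8, E = (16.133, -13.626). ∠REZ = 80.2° gives EZ at 85.200° from the x-axis; with |EZ| = 17.8, Z = (17.622, 4.1113). ∠EZV = 57.5° gives ZV at -152.30° from the x-axis; with |ZV| = 21.9, V = (-1.7681, -6.0687). The perpendicularity gives VW at right angles to ZV, so VW runs at -62.300°; with |VW| = 21.3, W = (8.1330, -24.928). ∠VWD = 113.3° gives WD at 4.4000° from the x-axis; with |WD| = 17.1, D = (25.183, -23.616). Then |RD| = |D − R| = 41.735.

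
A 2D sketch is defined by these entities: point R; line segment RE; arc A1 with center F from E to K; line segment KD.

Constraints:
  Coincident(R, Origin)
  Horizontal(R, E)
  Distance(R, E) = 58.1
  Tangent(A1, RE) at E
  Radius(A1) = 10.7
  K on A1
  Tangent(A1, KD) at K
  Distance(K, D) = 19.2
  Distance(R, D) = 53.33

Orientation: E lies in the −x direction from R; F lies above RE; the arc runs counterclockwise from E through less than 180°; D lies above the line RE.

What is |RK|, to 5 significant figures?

48.400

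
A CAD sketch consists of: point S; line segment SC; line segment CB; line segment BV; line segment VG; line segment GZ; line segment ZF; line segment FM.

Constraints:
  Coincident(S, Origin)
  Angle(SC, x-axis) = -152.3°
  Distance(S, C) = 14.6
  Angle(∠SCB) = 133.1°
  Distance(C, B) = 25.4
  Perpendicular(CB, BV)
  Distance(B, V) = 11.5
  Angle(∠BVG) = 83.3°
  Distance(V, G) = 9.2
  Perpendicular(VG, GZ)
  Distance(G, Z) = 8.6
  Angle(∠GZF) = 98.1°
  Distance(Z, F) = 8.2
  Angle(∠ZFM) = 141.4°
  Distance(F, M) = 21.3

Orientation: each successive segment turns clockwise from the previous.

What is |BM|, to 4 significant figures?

22.41

∠GZF = 98.1° gives ZF at 162.2° from the x-axis; with |ZF| = 8.2, F = (-36.42, 3.179). ∠ZFM = 141.4° gives FM at 123.6° from the x-axis; with |FM| = 21.3, M = (-48.21, 20.92). Then |BM| = |M − B| = 22.41.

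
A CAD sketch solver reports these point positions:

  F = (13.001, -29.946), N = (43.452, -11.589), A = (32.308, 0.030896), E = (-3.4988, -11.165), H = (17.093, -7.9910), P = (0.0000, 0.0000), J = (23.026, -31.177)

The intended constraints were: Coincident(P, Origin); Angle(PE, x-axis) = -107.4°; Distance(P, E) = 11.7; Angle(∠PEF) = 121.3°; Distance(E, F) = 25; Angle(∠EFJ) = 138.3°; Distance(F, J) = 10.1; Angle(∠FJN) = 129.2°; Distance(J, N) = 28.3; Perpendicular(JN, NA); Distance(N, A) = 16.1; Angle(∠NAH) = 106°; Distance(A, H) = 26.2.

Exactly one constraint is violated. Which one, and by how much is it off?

Distance(A, H) = 26.2 — off by 9.00.

P = (0.00, 0.00) ✓; PE at -107.4° ✓; |PE| = 11.70 ✓; ∠PEF = 121.3° ✓; |EF| = 25.00 ✓; ∠EFJ = 138.3° ✓; |FJ| = 10.10 ✓; ∠FJN = 129.2° ✓; |JN| = 28.30 ✓; ∠(JN, NA) = 90.00° ✓; |NA| = 16.10 ✓; ∠NAH = 106.0° ✓; |AH| = 17.20 ✗.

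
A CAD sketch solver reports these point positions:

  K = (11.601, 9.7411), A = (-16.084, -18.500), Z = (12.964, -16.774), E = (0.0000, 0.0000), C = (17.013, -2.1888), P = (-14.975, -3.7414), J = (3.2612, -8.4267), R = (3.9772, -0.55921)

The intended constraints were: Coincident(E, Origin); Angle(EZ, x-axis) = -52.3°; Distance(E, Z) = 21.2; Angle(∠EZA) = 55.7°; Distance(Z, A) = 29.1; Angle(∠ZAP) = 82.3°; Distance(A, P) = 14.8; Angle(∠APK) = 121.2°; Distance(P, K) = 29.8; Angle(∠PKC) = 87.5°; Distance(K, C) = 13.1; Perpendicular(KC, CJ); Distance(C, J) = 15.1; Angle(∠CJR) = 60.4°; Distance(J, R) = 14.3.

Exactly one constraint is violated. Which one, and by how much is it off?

Distance(J, R) = 14.3 — off by 6.40.

E = (0.00, 0.00) ✓; EZ at -52.30° ✓; |EZ| = 21.20 ✓; ∠EZA = 55.70° ✓; |ZA| = 29.10 ✓; ∠ZAP = 82.30° ✓; |AP| = 14.80 ✓; ∠APK = 121.2° ✓; |PK| = 29.80 ✓; ∠PKC = 87.50° ✓; |KC| = 13.10 ✓; ∠(KC, CJ) = 90.00° ✓; |CJ| = 15.10 ✓; ∠CJR = 60.40° ✓; |JR| = 7.900 ✗.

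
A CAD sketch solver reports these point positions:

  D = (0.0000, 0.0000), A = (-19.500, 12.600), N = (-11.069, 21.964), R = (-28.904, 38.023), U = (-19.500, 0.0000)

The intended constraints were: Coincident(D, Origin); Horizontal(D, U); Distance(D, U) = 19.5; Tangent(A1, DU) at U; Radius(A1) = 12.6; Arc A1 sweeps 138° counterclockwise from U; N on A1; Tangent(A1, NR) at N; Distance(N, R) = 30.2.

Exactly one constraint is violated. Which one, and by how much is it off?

Distance(N, R) = 30.2 — off by 6.20.

D = (0.00, 0.00) ✓; D.y = 0.00, U.y = 0.00 ✓; |DU| = 19.50 ✓; ∠(AU, UD) = 90.00° ✓; |AU| = 12.60 ✓; bearing(A→N) − bearing(A→U) = 138.0° ✓; |AN| = 12.60 ✓; ∠(AN, NR) = 90.00° ✓; |NR| = 24.00 ✗.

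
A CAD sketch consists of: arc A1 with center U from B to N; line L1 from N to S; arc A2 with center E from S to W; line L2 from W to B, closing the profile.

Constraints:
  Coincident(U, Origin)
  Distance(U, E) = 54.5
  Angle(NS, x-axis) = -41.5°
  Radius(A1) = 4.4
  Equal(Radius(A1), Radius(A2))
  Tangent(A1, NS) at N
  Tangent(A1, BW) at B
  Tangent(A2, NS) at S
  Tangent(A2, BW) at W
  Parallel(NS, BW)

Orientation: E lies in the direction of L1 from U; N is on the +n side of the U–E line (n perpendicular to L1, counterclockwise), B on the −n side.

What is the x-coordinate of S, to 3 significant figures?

43.7

Tangency of A1 to both parallel lines with radius 4.4 puts N and B at U ± 4.4·n: N = (2.92, 3.30), B = (-2.92, -3.30). Equal radii place S and W the same way about E: S = E + 4.4·n = (43.7, -32.8), W = E − 4.4·n = (37.9, -39.4). So S.x = 43.7.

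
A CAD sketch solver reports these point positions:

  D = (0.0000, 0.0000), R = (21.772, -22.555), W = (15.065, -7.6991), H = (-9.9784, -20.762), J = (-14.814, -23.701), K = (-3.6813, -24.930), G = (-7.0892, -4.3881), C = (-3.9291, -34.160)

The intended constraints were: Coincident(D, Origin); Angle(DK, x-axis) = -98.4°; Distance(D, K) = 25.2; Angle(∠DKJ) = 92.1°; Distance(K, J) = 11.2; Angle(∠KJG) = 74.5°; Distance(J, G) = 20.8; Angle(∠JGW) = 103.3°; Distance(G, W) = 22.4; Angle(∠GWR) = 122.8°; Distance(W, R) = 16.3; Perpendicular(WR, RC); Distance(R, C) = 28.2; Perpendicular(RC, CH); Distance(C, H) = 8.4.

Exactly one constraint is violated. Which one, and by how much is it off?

Distance(C, H) = 8.4 — off by 6.30.

D = (0.00, 0.00) ✓; DK at -98.40° ✓; |DK| = 25.20 ✓; ∠DKJ = 92.10° ✓; |KJ| = 11.20 ✓; ∠KJG = 74.50° ✓; |JG| = 20.80 ✓; ∠JGW = 103.3° ✓; |GW| = 22.40 ✓; ∠GWR = 122.8° ✓; |WR| = 16.30 ✓; ∠(WR, RC) = 90.00° ✓; |RC| = 28.20 ✓; ∠(RC, CH) = 90.00° ✓; |CH| = 14.70 ✗.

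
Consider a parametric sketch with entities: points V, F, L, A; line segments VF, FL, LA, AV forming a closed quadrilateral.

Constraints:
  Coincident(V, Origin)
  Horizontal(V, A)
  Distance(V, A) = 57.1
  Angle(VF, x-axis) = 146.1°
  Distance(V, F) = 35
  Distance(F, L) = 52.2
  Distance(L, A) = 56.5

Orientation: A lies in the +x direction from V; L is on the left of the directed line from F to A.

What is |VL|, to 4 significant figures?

45.14

Checks: |FL| = 52.20 ✓; |LA| = 56.50 ✓.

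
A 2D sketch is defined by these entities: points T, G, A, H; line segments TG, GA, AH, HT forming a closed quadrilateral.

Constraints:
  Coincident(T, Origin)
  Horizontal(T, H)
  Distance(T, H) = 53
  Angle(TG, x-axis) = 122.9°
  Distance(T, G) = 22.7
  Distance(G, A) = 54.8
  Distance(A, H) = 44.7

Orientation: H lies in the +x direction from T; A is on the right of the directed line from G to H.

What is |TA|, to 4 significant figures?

32.10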